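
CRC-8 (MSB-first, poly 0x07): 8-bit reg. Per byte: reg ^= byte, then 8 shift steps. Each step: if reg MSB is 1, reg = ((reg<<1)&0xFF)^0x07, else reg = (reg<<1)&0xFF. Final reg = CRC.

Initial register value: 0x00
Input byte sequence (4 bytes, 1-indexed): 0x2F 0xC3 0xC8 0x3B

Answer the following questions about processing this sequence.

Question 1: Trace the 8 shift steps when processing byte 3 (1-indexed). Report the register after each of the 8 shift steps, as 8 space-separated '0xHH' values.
After byte 1 (0x2F): reg=0xCD
After byte 2 (0xC3): reg=0x2A
Register before byte 3: 0x2A
After XOR with byte 0xC8: 0xE2

Answer: 0xC3 0x81 0x05 0x0A 0x14 0x28 0x50 0xA0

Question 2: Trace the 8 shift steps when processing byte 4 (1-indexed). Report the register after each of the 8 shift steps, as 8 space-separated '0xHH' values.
Answer: 0x31 0x62 0xC4 0x8F 0x19 0x32 0x64 0xC8

Derivation:
After byte 1 (0x2F): reg=0xCD
After byte 2 (0xC3): reg=0x2A
After byte 3 (0xC8): reg=0xA0
Register before byte 4: 0xA0
After XOR with byte 0x3B: 0x9B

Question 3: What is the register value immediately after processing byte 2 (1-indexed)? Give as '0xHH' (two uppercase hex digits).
Answer: 0x2A

Derivation:
After byte 1 (0x2F): reg=0xCD
After byte 2 (0xC3): reg=0x2A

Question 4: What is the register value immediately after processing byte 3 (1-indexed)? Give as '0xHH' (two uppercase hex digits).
Answer: 0xA0

Derivation:
After byte 1 (0x2F): reg=0xCD
After byte 2 (0xC3): reg=0x2A
After byte 3 (0xC8): reg=0xA0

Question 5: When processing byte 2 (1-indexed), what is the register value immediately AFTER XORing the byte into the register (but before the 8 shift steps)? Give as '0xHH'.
Answer: 0x0E

Derivation:
Register before byte 2: 0xCD
Byte 2: 0xC3
0xCD XOR 0xC3 = 0x0E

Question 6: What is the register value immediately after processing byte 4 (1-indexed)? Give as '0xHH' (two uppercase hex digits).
After byte 1 (0x2F): reg=0xCD
After byte 2 (0xC3): reg=0x2A
After byte 3 (0xC8): reg=0xA0
After byte 4 (0x3B): reg=0xC8

Answer: 0xC8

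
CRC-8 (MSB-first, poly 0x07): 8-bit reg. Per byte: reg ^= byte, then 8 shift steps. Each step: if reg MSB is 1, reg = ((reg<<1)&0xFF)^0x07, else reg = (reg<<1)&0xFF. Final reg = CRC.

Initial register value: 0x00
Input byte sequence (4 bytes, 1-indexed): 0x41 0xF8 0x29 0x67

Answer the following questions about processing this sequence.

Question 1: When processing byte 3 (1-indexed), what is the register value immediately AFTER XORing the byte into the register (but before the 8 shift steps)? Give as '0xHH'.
Answer: 0x81

Derivation:
Register before byte 3: 0xA8
Byte 3: 0x29
0xA8 XOR 0x29 = 0x81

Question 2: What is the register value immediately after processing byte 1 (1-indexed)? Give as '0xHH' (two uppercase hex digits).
Answer: 0xC0

Derivation:
After byte 1 (0x41): reg=0xC0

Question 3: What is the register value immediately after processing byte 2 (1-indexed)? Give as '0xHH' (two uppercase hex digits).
Answer: 0xA8

Derivation:
After byte 1 (0x41): reg=0xC0
After byte 2 (0xF8): reg=0xA8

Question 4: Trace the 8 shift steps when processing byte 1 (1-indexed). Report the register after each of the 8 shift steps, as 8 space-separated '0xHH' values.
Register before byte 1: 0x00
After XOR with byte 0x41: 0x41

Answer: 0x82 0x03 0x06 0x0C 0x18 0x30 0x60 0xC0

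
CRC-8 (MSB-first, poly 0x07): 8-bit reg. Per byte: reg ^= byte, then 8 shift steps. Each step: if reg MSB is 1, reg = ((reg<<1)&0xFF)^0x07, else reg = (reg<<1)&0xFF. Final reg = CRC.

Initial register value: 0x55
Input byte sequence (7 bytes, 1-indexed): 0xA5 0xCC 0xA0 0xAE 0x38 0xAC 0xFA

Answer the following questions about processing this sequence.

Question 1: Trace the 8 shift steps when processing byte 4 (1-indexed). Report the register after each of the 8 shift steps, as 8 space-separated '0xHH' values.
Answer: 0x73 0xE6 0xCB 0x91 0x25 0x4A 0x94 0x2F

Derivation:
After byte 1 (0xA5): reg=0xDE
After byte 2 (0xCC): reg=0x7E
After byte 3 (0xA0): reg=0x14
Register before byte 4: 0x14
After XOR with byte 0xAE: 0xBA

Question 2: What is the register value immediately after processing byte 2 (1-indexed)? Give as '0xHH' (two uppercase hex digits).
Answer: 0x7E

Derivation:
After byte 1 (0xA5): reg=0xDE
After byte 2 (0xCC): reg=0x7E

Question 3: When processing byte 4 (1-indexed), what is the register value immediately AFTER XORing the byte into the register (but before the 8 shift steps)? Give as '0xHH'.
Register before byte 4: 0x14
Byte 4: 0xAE
0x14 XOR 0xAE = 0xBA

Answer: 0xBA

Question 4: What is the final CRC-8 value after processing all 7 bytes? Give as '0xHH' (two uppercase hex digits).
Answer: 0xB8

Derivation:
After byte 1 (0xA5): reg=0xDE
After byte 2 (0xCC): reg=0x7E
After byte 3 (0xA0): reg=0x14
After byte 4 (0xAE): reg=0x2F
After byte 5 (0x38): reg=0x65
After byte 6 (0xAC): reg=0x71
After byte 7 (0xFA): reg=0xB8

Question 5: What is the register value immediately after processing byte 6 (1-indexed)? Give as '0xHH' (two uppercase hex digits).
After byte 1 (0xA5): reg=0xDE
After byte 2 (0xCC): reg=0x7E
After byte 3 (0xA0): reg=0x14
After byte 4 (0xAE): reg=0x2F
After byte 5 (0x38): reg=0x65
After byte 6 (0xAC): reg=0x71

Answer: 0x71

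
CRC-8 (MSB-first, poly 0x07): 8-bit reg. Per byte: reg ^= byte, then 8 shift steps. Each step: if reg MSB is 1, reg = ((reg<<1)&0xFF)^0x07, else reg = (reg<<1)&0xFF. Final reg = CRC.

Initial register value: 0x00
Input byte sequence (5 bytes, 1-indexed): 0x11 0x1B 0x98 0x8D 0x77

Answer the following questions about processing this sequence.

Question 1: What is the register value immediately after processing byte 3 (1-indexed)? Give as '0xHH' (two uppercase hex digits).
After byte 1 (0x11): reg=0x77
After byte 2 (0x1B): reg=0x03
After byte 3 (0x98): reg=0xC8

Answer: 0xC8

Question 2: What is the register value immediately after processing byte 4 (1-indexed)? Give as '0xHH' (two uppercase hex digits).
Answer: 0xDC

Derivation:
After byte 1 (0x11): reg=0x77
After byte 2 (0x1B): reg=0x03
After byte 3 (0x98): reg=0xC8
After byte 4 (0x8D): reg=0xDC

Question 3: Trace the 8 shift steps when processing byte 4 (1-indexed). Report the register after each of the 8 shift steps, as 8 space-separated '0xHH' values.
Answer: 0x8A 0x13 0x26 0x4C 0x98 0x37 0x6E 0xDC

Derivation:
After byte 1 (0x11): reg=0x77
After byte 2 (0x1B): reg=0x03
After byte 3 (0x98): reg=0xC8
Register before byte 4: 0xC8
After XOR with byte 0x8D: 0x45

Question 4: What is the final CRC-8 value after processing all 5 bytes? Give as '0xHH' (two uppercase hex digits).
After byte 1 (0x11): reg=0x77
After byte 2 (0x1B): reg=0x03
After byte 3 (0x98): reg=0xC8
After byte 4 (0x8D): reg=0xDC
After byte 5 (0x77): reg=0x58

Answer: 0x58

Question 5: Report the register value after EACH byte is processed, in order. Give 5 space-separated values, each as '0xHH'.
0x77 0x03 0xC8 0xDC 0x58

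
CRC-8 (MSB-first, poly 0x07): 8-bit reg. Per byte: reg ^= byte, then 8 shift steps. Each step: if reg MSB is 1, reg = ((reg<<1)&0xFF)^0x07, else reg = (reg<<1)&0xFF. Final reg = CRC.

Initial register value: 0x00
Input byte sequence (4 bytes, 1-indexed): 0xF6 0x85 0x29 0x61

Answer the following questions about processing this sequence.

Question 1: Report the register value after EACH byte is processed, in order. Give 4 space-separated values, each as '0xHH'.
0xCC 0xF8 0x39 0x8F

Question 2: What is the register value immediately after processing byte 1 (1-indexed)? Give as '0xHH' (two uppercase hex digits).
After byte 1 (0xF6): reg=0xCC

Answer: 0xCC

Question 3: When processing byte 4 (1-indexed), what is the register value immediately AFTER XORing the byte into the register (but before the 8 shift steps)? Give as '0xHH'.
Register before byte 4: 0x39
Byte 4: 0x61
0x39 XOR 0x61 = 0x58

Answer: 0x58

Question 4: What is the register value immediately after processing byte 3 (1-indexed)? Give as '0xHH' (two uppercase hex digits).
Answer: 0x39

Derivation:
After byte 1 (0xF6): reg=0xCC
After byte 2 (0x85): reg=0xF8
After byte 3 (0x29): reg=0x39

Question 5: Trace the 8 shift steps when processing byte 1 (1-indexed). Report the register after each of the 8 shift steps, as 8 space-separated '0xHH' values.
Register before byte 1: 0x00
After XOR with byte 0xF6: 0xF6

Answer: 0xEB 0xD1 0xA5 0x4D 0x9A 0x33 0x66 0xCC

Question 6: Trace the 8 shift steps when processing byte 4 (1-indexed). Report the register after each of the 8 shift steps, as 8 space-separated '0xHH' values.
After byte 1 (0xF6): reg=0xCC
After byte 2 (0x85): reg=0xF8
After byte 3 (0x29): reg=0x39
Register before byte 4: 0x39
After XOR with byte 0x61: 0x58

Answer: 0xB0 0x67 0xCE 0x9B 0x31 0x62 0xC4 0x8F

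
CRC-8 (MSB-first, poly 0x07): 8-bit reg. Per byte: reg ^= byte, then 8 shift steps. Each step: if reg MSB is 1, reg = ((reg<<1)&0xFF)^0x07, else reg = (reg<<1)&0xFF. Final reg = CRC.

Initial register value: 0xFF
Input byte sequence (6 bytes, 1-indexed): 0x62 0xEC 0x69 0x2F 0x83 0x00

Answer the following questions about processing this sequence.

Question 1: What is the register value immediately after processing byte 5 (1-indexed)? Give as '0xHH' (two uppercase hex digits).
After byte 1 (0x62): reg=0xDA
After byte 2 (0xEC): reg=0x82
After byte 3 (0x69): reg=0x9F
After byte 4 (0x2F): reg=0x19
After byte 5 (0x83): reg=0xCF

Answer: 0xCF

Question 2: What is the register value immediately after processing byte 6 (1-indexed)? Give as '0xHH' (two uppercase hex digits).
After byte 1 (0x62): reg=0xDA
After byte 2 (0xEC): reg=0x82
After byte 3 (0x69): reg=0x9F
After byte 4 (0x2F): reg=0x19
After byte 5 (0x83): reg=0xCF
After byte 6 (0x00): reg=0x63

Answer: 0x63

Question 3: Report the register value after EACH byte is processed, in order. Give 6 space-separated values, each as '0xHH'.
0xDA 0x82 0x9F 0x19 0xCF 0x63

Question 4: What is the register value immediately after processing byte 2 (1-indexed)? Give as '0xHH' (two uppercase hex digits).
Answer: 0x82

Derivation:
After byte 1 (0x62): reg=0xDA
After byte 2 (0xEC): reg=0x82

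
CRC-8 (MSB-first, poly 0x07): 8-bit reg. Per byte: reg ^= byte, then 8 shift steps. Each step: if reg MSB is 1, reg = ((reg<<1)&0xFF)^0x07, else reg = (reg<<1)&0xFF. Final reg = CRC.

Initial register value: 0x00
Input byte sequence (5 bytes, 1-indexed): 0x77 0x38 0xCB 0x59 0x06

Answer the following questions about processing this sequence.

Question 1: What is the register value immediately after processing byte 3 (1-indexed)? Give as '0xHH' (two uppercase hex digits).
Answer: 0x5F

Derivation:
After byte 1 (0x77): reg=0x42
After byte 2 (0x38): reg=0x61
After byte 3 (0xCB): reg=0x5F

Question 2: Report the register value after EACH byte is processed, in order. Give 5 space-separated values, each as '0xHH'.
0x42 0x61 0x5F 0x12 0x6C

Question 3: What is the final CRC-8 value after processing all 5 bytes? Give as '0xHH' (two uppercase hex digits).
Answer: 0x6C

Derivation:
After byte 1 (0x77): reg=0x42
After byte 2 (0x38): reg=0x61
After byte 3 (0xCB): reg=0x5F
After byte 4 (0x59): reg=0x12
After byte 5 (0x06): reg=0x6C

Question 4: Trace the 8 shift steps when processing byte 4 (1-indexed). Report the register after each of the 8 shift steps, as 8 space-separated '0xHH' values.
After byte 1 (0x77): reg=0x42
After byte 2 (0x38): reg=0x61
After byte 3 (0xCB): reg=0x5F
Register before byte 4: 0x5F
After XOR with byte 0x59: 0x06

Answer: 0x0C 0x18 0x30 0x60 0xC0 0x87 0x09 0x12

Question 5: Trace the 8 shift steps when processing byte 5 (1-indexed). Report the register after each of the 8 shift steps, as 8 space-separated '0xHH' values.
Answer: 0x28 0x50 0xA0 0x47 0x8E 0x1B 0x36 0x6C

Derivation:
After byte 1 (0x77): reg=0x42
After byte 2 (0x38): reg=0x61
After byte 3 (0xCB): reg=0x5F
After byte 4 (0x59): reg=0x12
Register before byte 5: 0x12
After XOR with byte 0x06: 0x14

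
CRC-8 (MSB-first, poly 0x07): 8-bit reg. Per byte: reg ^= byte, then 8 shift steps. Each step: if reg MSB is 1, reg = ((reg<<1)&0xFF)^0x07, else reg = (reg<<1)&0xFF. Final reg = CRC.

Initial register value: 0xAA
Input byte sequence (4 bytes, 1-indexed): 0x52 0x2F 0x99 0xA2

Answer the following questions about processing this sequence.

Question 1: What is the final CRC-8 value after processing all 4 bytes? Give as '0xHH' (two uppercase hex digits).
Answer: 0x8C

Derivation:
After byte 1 (0x52): reg=0xE6
After byte 2 (0x2F): reg=0x71
After byte 3 (0x99): reg=0x96
After byte 4 (0xA2): reg=0x8C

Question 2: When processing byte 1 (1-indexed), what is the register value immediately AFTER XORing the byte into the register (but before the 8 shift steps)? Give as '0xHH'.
Register before byte 1: 0xAA
Byte 1: 0x52
0xAA XOR 0x52 = 0xF8

Answer: 0xF8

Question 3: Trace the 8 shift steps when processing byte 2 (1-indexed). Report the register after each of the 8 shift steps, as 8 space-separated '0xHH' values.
After byte 1 (0x52): reg=0xE6
Register before byte 2: 0xE6
After XOR with byte 0x2F: 0xC9

Answer: 0x95 0x2D 0x5A 0xB4 0x6F 0xDE 0xBB 0x71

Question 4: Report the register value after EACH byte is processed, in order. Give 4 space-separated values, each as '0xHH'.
0xE6 0x71 0x96 0x8C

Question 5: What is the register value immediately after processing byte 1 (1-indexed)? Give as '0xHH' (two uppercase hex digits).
After byte 1 (0x52): reg=0xE6

Answer: 0xE6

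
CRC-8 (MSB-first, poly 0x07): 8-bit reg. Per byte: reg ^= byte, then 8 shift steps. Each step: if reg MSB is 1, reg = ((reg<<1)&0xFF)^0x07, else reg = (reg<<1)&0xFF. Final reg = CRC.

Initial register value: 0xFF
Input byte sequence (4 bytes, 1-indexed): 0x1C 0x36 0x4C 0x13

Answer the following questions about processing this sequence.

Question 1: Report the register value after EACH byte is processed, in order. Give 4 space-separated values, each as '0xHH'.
0xA7 0xFE 0x17 0x1C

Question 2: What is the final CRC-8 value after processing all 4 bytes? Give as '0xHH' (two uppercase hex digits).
After byte 1 (0x1C): reg=0xA7
After byte 2 (0x36): reg=0xFE
After byte 3 (0x4C): reg=0x17
After byte 4 (0x13): reg=0x1C

Answer: 0x1C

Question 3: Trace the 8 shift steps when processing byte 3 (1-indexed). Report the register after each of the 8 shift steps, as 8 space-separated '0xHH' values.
Answer: 0x63 0xC6 0x8B 0x11 0x22 0x44 0x88 0x17

Derivation:
After byte 1 (0x1C): reg=0xA7
After byte 2 (0x36): reg=0xFE
Register before byte 3: 0xFE
After XOR with byte 0x4C: 0xB2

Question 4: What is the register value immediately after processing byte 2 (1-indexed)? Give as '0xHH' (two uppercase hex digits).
After byte 1 (0x1C): reg=0xA7
After byte 2 (0x36): reg=0xFE

Answer: 0xFE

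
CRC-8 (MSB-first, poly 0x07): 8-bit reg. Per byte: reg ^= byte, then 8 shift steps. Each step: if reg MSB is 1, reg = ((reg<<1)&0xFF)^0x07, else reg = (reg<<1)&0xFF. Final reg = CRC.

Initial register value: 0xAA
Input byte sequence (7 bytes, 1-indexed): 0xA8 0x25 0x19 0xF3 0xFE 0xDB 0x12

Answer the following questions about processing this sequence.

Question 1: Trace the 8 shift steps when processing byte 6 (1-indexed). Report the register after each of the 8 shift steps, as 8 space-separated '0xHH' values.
Answer: 0xB7 0x69 0xD2 0xA3 0x41 0x82 0x03 0x06

Derivation:
After byte 1 (0xA8): reg=0x0E
After byte 2 (0x25): reg=0xD1
After byte 3 (0x19): reg=0x76
After byte 4 (0xF3): reg=0x92
After byte 5 (0xFE): reg=0x03
Register before byte 6: 0x03
After XOR with byte 0xDB: 0xD8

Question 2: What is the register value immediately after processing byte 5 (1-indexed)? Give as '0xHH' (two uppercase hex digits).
Answer: 0x03

Derivation:
After byte 1 (0xA8): reg=0x0E
After byte 2 (0x25): reg=0xD1
After byte 3 (0x19): reg=0x76
After byte 4 (0xF3): reg=0x92
After byte 5 (0xFE): reg=0x03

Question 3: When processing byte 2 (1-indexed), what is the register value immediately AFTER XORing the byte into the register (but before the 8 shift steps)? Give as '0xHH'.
Register before byte 2: 0x0E
Byte 2: 0x25
0x0E XOR 0x25 = 0x2B

Answer: 0x2B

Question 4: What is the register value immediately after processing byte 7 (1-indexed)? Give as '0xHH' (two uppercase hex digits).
Answer: 0x6C

Derivation:
After byte 1 (0xA8): reg=0x0E
After byte 2 (0x25): reg=0xD1
After byte 3 (0x19): reg=0x76
After byte 4 (0xF3): reg=0x92
After byte 5 (0xFE): reg=0x03
After byte 6 (0xDB): reg=0x06
After byte 7 (0x12): reg=0x6C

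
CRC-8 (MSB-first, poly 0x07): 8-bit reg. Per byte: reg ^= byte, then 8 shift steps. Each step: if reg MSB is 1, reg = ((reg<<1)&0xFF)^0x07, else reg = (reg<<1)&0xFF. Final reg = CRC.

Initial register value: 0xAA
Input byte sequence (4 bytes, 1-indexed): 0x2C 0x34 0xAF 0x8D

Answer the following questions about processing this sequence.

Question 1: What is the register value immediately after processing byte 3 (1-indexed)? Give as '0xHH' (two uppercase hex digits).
Answer: 0x9F

Derivation:
After byte 1 (0x2C): reg=0x9B
After byte 2 (0x34): reg=0x44
After byte 3 (0xAF): reg=0x9F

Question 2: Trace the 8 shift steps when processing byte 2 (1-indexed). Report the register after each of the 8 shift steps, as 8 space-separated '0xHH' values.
After byte 1 (0x2C): reg=0x9B
Register before byte 2: 0x9B
After XOR with byte 0x34: 0xAF

Answer: 0x59 0xB2 0x63 0xC6 0x8B 0x11 0x22 0x44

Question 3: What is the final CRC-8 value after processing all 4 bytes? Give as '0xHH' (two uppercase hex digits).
Answer: 0x7E

Derivation:
After byte 1 (0x2C): reg=0x9B
After byte 2 (0x34): reg=0x44
After byte 3 (0xAF): reg=0x9F
After byte 4 (0x8D): reg=0x7E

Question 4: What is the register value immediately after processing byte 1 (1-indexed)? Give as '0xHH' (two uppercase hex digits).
Answer: 0x9B

Derivation:
After byte 1 (0x2C): reg=0x9B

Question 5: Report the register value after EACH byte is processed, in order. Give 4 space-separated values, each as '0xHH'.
0x9B 0x44 0x9F 0x7E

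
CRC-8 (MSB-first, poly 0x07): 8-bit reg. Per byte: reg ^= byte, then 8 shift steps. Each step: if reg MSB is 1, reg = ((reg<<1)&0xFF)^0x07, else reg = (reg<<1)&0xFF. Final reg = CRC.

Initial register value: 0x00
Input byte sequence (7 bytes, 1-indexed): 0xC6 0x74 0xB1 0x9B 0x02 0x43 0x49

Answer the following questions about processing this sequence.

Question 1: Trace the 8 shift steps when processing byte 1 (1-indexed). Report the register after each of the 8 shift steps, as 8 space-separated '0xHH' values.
Answer: 0x8B 0x11 0x22 0x44 0x88 0x17 0x2E 0x5C

Derivation:
Register before byte 1: 0x00
After XOR with byte 0xC6: 0xC6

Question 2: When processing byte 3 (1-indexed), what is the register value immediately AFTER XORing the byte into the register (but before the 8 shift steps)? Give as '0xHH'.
Register before byte 3: 0xD8
Byte 3: 0xB1
0xD8 XOR 0xB1 = 0x69

Answer: 0x69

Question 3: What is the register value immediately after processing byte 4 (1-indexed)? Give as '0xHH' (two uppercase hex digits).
After byte 1 (0xC6): reg=0x5C
After byte 2 (0x74): reg=0xD8
After byte 3 (0xB1): reg=0x18
After byte 4 (0x9B): reg=0x80

Answer: 0x80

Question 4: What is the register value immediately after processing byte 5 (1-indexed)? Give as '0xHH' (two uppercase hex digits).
Answer: 0x87

Derivation:
After byte 1 (0xC6): reg=0x5C
After byte 2 (0x74): reg=0xD8
After byte 3 (0xB1): reg=0x18
After byte 4 (0x9B): reg=0x80
After byte 5 (0x02): reg=0x87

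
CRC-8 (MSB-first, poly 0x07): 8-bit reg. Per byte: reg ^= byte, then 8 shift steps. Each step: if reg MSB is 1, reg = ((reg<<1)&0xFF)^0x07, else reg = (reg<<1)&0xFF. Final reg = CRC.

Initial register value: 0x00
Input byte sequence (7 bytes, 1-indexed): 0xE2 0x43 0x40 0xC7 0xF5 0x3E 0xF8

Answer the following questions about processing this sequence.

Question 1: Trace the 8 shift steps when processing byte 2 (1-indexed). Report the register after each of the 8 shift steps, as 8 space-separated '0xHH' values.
After byte 1 (0xE2): reg=0xA0
Register before byte 2: 0xA0
After XOR with byte 0x43: 0xE3

Answer: 0xC1 0x85 0x0D 0x1A 0x34 0x68 0xD0 0xA7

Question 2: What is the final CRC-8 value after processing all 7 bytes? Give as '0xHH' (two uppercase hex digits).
After byte 1 (0xE2): reg=0xA0
After byte 2 (0x43): reg=0xA7
After byte 3 (0x40): reg=0xBB
After byte 4 (0xC7): reg=0x73
After byte 5 (0xF5): reg=0x9B
After byte 6 (0x3E): reg=0x72
After byte 7 (0xF8): reg=0xBF

Answer: 0xBF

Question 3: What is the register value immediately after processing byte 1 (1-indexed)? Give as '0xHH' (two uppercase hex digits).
Answer: 0xA0

Derivation:
After byte 1 (0xE2): reg=0xA0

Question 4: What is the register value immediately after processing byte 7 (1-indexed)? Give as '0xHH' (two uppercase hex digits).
Answer: 0xBF

Derivation:
After byte 1 (0xE2): reg=0xA0
After byte 2 (0x43): reg=0xA7
After byte 3 (0x40): reg=0xBB
After byte 4 (0xC7): reg=0x73
After byte 5 (0xF5): reg=0x9B
After byte 6 (0x3E): reg=0x72
After byte 7 (0xF8): reg=0xBF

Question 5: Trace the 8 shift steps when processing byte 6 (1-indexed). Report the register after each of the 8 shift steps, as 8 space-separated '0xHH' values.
Answer: 0x4D 0x9A 0x33 0x66 0xCC 0x9F 0x39 0x72

Derivation:
After byte 1 (0xE2): reg=0xA0
After byte 2 (0x43): reg=0xA7
After byte 3 (0x40): reg=0xBB
After byte 4 (0xC7): reg=0x73
After byte 5 (0xF5): reg=0x9B
Register before byte 6: 0x9B
After XOR with byte 0x3E: 0xA5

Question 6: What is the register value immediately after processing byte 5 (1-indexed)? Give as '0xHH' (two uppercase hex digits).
Answer: 0x9B

Derivation:
After byte 1 (0xE2): reg=0xA0
After byte 2 (0x43): reg=0xA7
After byte 3 (0x40): reg=0xBB
After byte 4 (0xC7): reg=0x73
After byte 5 (0xF5): reg=0x9B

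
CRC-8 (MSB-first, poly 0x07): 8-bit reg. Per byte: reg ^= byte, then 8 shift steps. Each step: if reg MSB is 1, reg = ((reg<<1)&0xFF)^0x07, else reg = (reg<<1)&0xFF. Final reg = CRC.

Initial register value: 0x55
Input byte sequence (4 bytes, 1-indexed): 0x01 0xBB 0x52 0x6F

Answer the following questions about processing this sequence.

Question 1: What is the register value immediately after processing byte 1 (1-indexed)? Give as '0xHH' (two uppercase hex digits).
Answer: 0xAB

Derivation:
After byte 1 (0x01): reg=0xAB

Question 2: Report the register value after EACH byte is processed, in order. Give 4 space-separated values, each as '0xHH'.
0xAB 0x70 0xEE 0x8E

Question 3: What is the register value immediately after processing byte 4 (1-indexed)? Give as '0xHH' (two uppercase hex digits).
After byte 1 (0x01): reg=0xAB
After byte 2 (0xBB): reg=0x70
After byte 3 (0x52): reg=0xEE
After byte 4 (0x6F): reg=0x8E

Answer: 0x8E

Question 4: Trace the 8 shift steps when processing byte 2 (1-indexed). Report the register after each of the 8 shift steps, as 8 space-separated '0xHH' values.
Answer: 0x20 0x40 0x80 0x07 0x0E 0x1C 0x38 0x70

Derivation:
After byte 1 (0x01): reg=0xAB
Register before byte 2: 0xAB
After XOR with byte 0xBB: 0x10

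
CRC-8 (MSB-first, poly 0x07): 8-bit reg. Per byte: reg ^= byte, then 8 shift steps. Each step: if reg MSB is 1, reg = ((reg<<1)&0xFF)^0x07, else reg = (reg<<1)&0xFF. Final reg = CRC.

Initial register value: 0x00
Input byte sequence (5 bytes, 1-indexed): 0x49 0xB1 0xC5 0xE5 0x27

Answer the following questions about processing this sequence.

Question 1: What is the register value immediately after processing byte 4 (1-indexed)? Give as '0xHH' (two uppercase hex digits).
After byte 1 (0x49): reg=0xF8
After byte 2 (0xB1): reg=0xF8
After byte 3 (0xC5): reg=0xB3
After byte 4 (0xE5): reg=0xA5

Answer: 0xA5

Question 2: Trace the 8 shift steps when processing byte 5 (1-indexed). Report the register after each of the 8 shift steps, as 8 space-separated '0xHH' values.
After byte 1 (0x49): reg=0xF8
After byte 2 (0xB1): reg=0xF8
After byte 3 (0xC5): reg=0xB3
After byte 4 (0xE5): reg=0xA5
Register before byte 5: 0xA5
After XOR with byte 0x27: 0x82

Answer: 0x03 0x06 0x0C 0x18 0x30 0x60 0xC0 0x87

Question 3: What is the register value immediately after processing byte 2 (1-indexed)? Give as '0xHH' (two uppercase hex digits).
After byte 1 (0x49): reg=0xF8
After byte 2 (0xB1): reg=0xF8

Answer: 0xF8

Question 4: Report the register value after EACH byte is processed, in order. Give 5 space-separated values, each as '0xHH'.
0xF8 0xF8 0xB3 0xA5 0x87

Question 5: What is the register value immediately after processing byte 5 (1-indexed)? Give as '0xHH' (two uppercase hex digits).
After byte 1 (0x49): reg=0xF8
After byte 2 (0xB1): reg=0xF8
After byte 3 (0xC5): reg=0xB3
After byte 4 (0xE5): reg=0xA5
After byte 5 (0x27): reg=0x87

Answer: 0x87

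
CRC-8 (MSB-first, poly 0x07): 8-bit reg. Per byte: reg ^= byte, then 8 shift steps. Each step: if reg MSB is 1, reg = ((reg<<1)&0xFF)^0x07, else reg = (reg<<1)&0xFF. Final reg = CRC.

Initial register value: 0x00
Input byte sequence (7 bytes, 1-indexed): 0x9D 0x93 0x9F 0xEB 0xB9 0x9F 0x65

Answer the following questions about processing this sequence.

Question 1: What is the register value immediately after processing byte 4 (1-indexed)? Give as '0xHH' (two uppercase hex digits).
After byte 1 (0x9D): reg=0xDA
After byte 2 (0x93): reg=0xF8
After byte 3 (0x9F): reg=0x32
After byte 4 (0xEB): reg=0x01

Answer: 0x01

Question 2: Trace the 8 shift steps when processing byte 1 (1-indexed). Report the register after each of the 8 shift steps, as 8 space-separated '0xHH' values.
Answer: 0x3D 0x7A 0xF4 0xEF 0xD9 0xB5 0x6D 0xDA

Derivation:
Register before byte 1: 0x00
After XOR with byte 0x9D: 0x9D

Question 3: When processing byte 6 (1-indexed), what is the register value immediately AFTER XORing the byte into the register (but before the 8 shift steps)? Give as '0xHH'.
Register before byte 6: 0x21
Byte 6: 0x9F
0x21 XOR 0x9F = 0xBE

Answer: 0xBE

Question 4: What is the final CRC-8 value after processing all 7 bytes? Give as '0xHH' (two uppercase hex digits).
Answer: 0xA5

Derivation:
After byte 1 (0x9D): reg=0xDA
After byte 2 (0x93): reg=0xF8
After byte 3 (0x9F): reg=0x32
After byte 4 (0xEB): reg=0x01
After byte 5 (0xB9): reg=0x21
After byte 6 (0x9F): reg=0x33
After byte 7 (0x65): reg=0xA5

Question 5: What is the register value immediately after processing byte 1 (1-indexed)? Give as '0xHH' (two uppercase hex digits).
Answer: 0xDA

Derivation:
After byte 1 (0x9D): reg=0xDA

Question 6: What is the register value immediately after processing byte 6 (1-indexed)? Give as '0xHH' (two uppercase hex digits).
After byte 1 (0x9D): reg=0xDA
After byte 2 (0x93): reg=0xF8
After byte 3 (0x9F): reg=0x32
After byte 4 (0xEB): reg=0x01
After byte 5 (0xB9): reg=0x21
After byte 6 (0x9F): reg=0x33

Answer: 0x33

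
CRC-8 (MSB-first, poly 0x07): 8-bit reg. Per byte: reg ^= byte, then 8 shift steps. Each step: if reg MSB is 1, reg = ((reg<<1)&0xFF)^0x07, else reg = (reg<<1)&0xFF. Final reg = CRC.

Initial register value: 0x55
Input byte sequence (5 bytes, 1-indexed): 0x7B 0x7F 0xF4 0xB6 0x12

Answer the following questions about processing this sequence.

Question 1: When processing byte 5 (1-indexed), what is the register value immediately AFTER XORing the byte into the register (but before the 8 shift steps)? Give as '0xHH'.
Register before byte 5: 0x61
Byte 5: 0x12
0x61 XOR 0x12 = 0x73

Answer: 0x73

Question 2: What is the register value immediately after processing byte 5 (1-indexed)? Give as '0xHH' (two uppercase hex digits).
After byte 1 (0x7B): reg=0xCA
After byte 2 (0x7F): reg=0x02
After byte 3 (0xF4): reg=0xCC
After byte 4 (0xB6): reg=0x61
After byte 5 (0x12): reg=0x5E

Answer: 0x5E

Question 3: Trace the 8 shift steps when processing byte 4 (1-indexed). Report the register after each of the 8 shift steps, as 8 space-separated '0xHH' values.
After byte 1 (0x7B): reg=0xCA
After byte 2 (0x7F): reg=0x02
After byte 3 (0xF4): reg=0xCC
Register before byte 4: 0xCC
After XOR with byte 0xB6: 0x7A

Answer: 0xF4 0xEF 0xD9 0xB5 0x6D 0xDA 0xB3 0x61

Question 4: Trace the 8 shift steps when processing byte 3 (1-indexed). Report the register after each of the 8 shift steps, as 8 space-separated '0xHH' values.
After byte 1 (0x7B): reg=0xCA
After byte 2 (0x7F): reg=0x02
Register before byte 3: 0x02
After XOR with byte 0xF4: 0xF6

Answer: 0xEB 0xD1 0xA5 0x4D 0x9A 0x33 0x66 0xCC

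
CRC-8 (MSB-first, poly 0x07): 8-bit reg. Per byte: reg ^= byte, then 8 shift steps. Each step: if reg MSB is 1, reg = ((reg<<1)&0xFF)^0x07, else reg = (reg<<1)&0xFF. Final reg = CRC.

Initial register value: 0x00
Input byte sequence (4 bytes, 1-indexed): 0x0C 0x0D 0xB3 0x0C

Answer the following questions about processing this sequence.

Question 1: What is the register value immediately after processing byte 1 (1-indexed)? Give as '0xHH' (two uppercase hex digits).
After byte 1 (0x0C): reg=0x24

Answer: 0x24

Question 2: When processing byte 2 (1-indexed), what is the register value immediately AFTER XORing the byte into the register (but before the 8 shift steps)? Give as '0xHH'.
Register before byte 2: 0x24
Byte 2: 0x0D
0x24 XOR 0x0D = 0x29

Answer: 0x29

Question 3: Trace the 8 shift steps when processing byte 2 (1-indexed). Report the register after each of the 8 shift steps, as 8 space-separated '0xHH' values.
After byte 1 (0x0C): reg=0x24
Register before byte 2: 0x24
After XOR with byte 0x0D: 0x29

Answer: 0x52 0xA4 0x4F 0x9E 0x3B 0x76 0xEC 0xDF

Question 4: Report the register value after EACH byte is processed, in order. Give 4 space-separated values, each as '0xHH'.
0x24 0xDF 0x03 0x2D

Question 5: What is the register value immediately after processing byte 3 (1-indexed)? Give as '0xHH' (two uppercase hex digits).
After byte 1 (0x0C): reg=0x24
After byte 2 (0x0D): reg=0xDF
After byte 3 (0xB3): reg=0x03

Answer: 0x03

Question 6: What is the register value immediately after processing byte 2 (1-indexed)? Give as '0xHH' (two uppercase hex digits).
After byte 1 (0x0C): reg=0x24
After byte 2 (0x0D): reg=0xDF

Answer: 0xDF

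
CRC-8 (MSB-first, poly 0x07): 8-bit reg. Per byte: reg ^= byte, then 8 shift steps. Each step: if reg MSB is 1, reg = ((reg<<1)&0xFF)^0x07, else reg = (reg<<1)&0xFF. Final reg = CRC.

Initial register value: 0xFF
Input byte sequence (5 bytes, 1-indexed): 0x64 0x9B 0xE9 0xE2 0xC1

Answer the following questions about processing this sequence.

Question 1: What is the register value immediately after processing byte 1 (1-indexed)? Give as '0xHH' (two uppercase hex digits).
After byte 1 (0x64): reg=0xC8

Answer: 0xC8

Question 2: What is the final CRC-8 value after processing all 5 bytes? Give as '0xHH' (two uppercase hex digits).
Answer: 0x12

Derivation:
After byte 1 (0x64): reg=0xC8
After byte 2 (0x9B): reg=0xBE
After byte 3 (0xE9): reg=0xA2
After byte 4 (0xE2): reg=0xC7
After byte 5 (0xC1): reg=0x12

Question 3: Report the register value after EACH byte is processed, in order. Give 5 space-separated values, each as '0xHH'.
0xC8 0xBE 0xA2 0xC7 0x12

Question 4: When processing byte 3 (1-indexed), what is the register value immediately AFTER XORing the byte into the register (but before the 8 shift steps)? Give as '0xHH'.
Answer: 0x57

Derivation:
Register before byte 3: 0xBE
Byte 3: 0xE9
0xBE XOR 0xE9 = 0x57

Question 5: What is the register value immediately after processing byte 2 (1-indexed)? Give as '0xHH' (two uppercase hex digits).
Answer: 0xBE

Derivation:
After byte 1 (0x64): reg=0xC8
After byte 2 (0x9B): reg=0xBE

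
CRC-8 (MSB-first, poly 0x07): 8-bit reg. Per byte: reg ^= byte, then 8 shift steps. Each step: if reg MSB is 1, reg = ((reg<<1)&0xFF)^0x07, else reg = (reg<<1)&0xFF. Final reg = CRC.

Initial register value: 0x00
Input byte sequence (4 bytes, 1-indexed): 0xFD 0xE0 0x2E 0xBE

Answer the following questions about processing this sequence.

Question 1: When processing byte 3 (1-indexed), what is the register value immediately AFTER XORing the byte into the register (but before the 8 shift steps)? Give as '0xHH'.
Answer: 0x7D

Derivation:
Register before byte 3: 0x53
Byte 3: 0x2E
0x53 XOR 0x2E = 0x7D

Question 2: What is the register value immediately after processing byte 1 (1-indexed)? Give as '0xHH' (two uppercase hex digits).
Answer: 0xFD

Derivation:
After byte 1 (0xFD): reg=0xFD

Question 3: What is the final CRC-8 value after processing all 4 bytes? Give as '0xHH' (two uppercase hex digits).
After byte 1 (0xFD): reg=0xFD
After byte 2 (0xE0): reg=0x53
After byte 3 (0x2E): reg=0x74
After byte 4 (0xBE): reg=0x78

Answer: 0x78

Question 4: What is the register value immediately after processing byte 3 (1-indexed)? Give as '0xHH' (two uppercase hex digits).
After byte 1 (0xFD): reg=0xFD
After byte 2 (0xE0): reg=0x53
After byte 3 (0x2E): reg=0x74

Answer: 0x74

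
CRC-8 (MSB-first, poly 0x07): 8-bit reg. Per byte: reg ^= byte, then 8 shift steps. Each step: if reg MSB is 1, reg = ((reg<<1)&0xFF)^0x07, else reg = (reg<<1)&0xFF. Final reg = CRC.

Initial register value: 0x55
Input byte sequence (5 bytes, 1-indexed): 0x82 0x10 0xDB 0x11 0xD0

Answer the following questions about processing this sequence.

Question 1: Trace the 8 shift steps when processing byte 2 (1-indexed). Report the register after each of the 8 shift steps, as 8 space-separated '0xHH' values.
After byte 1 (0x82): reg=0x2B
Register before byte 2: 0x2B
After XOR with byte 0x10: 0x3B

Answer: 0x76 0xEC 0xDF 0xB9 0x75 0xEA 0xD3 0xA1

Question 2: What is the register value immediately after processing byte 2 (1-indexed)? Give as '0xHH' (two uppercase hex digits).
Answer: 0xA1

Derivation:
After byte 1 (0x82): reg=0x2B
After byte 2 (0x10): reg=0xA1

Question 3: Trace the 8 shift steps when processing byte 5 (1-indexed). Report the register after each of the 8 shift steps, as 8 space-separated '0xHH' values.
Answer: 0x09 0x12 0x24 0x48 0x90 0x27 0x4E 0x9C

Derivation:
After byte 1 (0x82): reg=0x2B
After byte 2 (0x10): reg=0xA1
After byte 3 (0xDB): reg=0x61
After byte 4 (0x11): reg=0x57
Register before byte 5: 0x57
After XOR with byte 0xD0: 0x87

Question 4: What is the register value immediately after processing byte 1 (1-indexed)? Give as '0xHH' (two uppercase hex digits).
Answer: 0x2B

Derivation:
After byte 1 (0x82): reg=0x2B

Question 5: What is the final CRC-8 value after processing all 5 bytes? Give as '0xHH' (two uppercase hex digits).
Answer: 0x9C

Derivation:
After byte 1 (0x82): reg=0x2B
After byte 2 (0x10): reg=0xA1
After byte 3 (0xDB): reg=0x61
After byte 4 (0x11): reg=0x57
After byte 5 (0xD0): reg=0x9C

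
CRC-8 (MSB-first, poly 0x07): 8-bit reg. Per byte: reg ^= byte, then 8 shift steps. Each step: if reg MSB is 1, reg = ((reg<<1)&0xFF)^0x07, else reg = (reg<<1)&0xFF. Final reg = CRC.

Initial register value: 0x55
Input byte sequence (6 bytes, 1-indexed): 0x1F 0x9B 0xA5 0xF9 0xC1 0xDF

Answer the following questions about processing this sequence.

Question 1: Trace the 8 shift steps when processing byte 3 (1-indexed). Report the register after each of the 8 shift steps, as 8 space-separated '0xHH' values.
After byte 1 (0x1F): reg=0xF1
After byte 2 (0x9B): reg=0x11
Register before byte 3: 0x11
After XOR with byte 0xA5: 0xB4

Answer: 0x6F 0xDE 0xBB 0x71 0xE2 0xC3 0x81 0x05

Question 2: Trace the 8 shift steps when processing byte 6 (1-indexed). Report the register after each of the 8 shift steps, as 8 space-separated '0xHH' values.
After byte 1 (0x1F): reg=0xF1
After byte 2 (0x9B): reg=0x11
After byte 3 (0xA5): reg=0x05
After byte 4 (0xF9): reg=0xFA
After byte 5 (0xC1): reg=0xA1
Register before byte 6: 0xA1
After XOR with byte 0xDF: 0x7E

Answer: 0xFC 0xFF 0xF9 0xF5 0xED 0xDD 0xBD 0x7D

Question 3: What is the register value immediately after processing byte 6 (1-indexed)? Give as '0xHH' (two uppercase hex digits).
Answer: 0x7D

Derivation:
After byte 1 (0x1F): reg=0xF1
After byte 2 (0x9B): reg=0x11
After byte 3 (0xA5): reg=0x05
After byte 4 (0xF9): reg=0xFA
After byte 5 (0xC1): reg=0xA1
After byte 6 (0xDF): reg=0x7D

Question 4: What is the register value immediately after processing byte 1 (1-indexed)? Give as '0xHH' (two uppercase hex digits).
After byte 1 (0x1F): reg=0xF1

Answer: 0xF1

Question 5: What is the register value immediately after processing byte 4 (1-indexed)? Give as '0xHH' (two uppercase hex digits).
After byte 1 (0x1F): reg=0xF1
After byte 2 (0x9B): reg=0x11
After byte 3 (0xA5): reg=0x05
After byte 4 (0xF9): reg=0xFA

Answer: 0xFA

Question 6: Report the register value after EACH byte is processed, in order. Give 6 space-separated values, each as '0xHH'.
0xF1 0x11 0x05 0xFA 0xA1 0x7D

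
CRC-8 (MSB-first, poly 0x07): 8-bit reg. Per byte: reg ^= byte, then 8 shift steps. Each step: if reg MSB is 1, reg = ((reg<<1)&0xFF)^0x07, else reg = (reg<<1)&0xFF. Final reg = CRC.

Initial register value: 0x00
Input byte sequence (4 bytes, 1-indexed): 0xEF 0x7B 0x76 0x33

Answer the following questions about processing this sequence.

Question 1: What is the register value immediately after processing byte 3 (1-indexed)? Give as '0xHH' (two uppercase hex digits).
After byte 1 (0xEF): reg=0x83
After byte 2 (0x7B): reg=0xE6
After byte 3 (0x76): reg=0xF9

Answer: 0xF9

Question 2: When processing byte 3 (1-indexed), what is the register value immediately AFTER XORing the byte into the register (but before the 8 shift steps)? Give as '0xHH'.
Answer: 0x90

Derivation:
Register before byte 3: 0xE6
Byte 3: 0x76
0xE6 XOR 0x76 = 0x90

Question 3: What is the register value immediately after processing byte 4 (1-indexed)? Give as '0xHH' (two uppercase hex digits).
After byte 1 (0xEF): reg=0x83
After byte 2 (0x7B): reg=0xE6
After byte 3 (0x76): reg=0xF9
After byte 4 (0x33): reg=0x78

Answer: 0x78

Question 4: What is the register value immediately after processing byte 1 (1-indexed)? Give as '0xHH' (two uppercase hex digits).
After byte 1 (0xEF): reg=0x83

Answer: 0x83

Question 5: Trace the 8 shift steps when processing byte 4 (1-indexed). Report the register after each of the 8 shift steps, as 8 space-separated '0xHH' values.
Answer: 0x93 0x21 0x42 0x84 0x0F 0x1E 0x3C 0x78

Derivation:
After byte 1 (0xEF): reg=0x83
After byte 2 (0x7B): reg=0xE6
After byte 3 (0x76): reg=0xF9
Register before byte 4: 0xF9
After XOR with byte 0x33: 0xCA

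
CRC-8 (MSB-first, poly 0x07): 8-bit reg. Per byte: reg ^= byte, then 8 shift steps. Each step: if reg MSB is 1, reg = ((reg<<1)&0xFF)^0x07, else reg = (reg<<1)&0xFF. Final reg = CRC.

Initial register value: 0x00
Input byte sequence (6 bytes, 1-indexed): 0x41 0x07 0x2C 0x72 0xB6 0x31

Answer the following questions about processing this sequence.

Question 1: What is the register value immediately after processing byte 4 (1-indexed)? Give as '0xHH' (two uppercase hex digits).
Answer: 0x90

Derivation:
After byte 1 (0x41): reg=0xC0
After byte 2 (0x07): reg=0x5B
After byte 3 (0x2C): reg=0x42
After byte 4 (0x72): reg=0x90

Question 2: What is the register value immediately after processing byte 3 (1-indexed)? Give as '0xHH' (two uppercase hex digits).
Answer: 0x42

Derivation:
After byte 1 (0x41): reg=0xC0
After byte 2 (0x07): reg=0x5B
After byte 3 (0x2C): reg=0x42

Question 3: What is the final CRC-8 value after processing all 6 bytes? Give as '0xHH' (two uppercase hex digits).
After byte 1 (0x41): reg=0xC0
After byte 2 (0x07): reg=0x5B
After byte 3 (0x2C): reg=0x42
After byte 4 (0x72): reg=0x90
After byte 5 (0xB6): reg=0xF2
After byte 6 (0x31): reg=0x47

Answer: 0x47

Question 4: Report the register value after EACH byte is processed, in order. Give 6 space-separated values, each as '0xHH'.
0xC0 0x5B 0x42 0x90 0xF2 0x47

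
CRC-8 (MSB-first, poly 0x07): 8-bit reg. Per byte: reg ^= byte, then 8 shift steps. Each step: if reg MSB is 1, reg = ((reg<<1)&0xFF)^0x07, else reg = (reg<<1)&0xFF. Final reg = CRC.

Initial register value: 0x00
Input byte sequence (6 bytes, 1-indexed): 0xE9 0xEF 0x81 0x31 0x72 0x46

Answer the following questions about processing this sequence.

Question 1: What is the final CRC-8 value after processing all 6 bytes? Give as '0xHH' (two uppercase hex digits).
Answer: 0x3C

Derivation:
After byte 1 (0xE9): reg=0x91
After byte 2 (0xEF): reg=0x7D
After byte 3 (0x81): reg=0xFA
After byte 4 (0x31): reg=0x7F
After byte 5 (0x72): reg=0x23
After byte 6 (0x46): reg=0x3C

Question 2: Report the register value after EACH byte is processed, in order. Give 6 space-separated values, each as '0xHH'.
0x91 0x7D 0xFA 0x7F 0x23 0x3C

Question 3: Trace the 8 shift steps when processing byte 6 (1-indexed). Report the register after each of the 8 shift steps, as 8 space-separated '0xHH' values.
Answer: 0xCA 0x93 0x21 0x42 0x84 0x0F 0x1E 0x3C

Derivation:
After byte 1 (0xE9): reg=0x91
After byte 2 (0xEF): reg=0x7D
After byte 3 (0x81): reg=0xFA
After byte 4 (0x31): reg=0x7F
After byte 5 (0x72): reg=0x23
Register before byte 6: 0x23
After XOR with byte 0x46: 0x65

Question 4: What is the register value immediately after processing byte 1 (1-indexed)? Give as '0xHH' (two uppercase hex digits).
After byte 1 (0xE9): reg=0x91

Answer: 0x91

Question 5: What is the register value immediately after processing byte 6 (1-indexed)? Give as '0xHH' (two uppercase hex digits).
After byte 1 (0xE9): reg=0x91
After byte 2 (0xEF): reg=0x7D
After byte 3 (0x81): reg=0xFA
After byte 4 (0x31): reg=0x7F
After byte 5 (0x72): reg=0x23
After byte 6 (0x46): reg=0x3C

Answer: 0x3C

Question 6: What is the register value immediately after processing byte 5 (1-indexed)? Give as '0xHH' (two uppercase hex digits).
After byte 1 (0xE9): reg=0x91
After byte 2 (0xEF): reg=0x7D
After byte 3 (0x81): reg=0xFA
After byte 4 (0x31): reg=0x7F
After byte 5 (0x72): reg=0x23

Answer: 0x23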